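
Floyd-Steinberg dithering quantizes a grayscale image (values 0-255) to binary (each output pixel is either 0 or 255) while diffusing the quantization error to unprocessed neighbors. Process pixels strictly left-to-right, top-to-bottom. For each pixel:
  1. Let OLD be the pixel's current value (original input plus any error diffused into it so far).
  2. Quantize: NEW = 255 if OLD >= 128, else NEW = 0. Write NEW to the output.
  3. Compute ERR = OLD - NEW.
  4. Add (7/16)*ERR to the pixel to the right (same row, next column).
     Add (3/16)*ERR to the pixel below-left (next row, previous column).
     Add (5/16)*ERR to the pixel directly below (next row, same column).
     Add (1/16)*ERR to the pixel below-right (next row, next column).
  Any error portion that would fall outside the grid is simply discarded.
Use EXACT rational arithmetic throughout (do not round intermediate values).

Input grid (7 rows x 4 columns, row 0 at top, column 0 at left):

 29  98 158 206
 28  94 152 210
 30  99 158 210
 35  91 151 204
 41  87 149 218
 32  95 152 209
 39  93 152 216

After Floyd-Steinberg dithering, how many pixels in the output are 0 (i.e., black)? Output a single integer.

(0,0): OLD=29 → NEW=0, ERR=29
(0,1): OLD=1771/16 → NEW=0, ERR=1771/16
(0,2): OLD=52845/256 → NEW=255, ERR=-12435/256
(0,3): OLD=756731/4096 → NEW=255, ERR=-287749/4096
(1,0): OLD=14801/256 → NEW=0, ERR=14801/256
(1,1): OLD=300215/2048 → NEW=255, ERR=-222025/2048
(1,2): OLD=5448451/65536 → NEW=0, ERR=5448451/65536
(1,3): OLD=232136837/1048576 → NEW=255, ERR=-35250043/1048576
(2,0): OLD=909005/32768 → NEW=0, ERR=909005/32768
(2,1): OLD=101145503/1048576 → NEW=0, ERR=101145503/1048576
(2,2): OLD=446908475/2097152 → NEW=255, ERR=-87865285/2097152
(2,3): OLD=6253223727/33554432 → NEW=255, ERR=-2303156433/33554432
(3,0): OLD=1036079869/16777216 → NEW=0, ERR=1036079869/16777216
(3,1): OLD=38128469539/268435456 → NEW=255, ERR=-30322571741/268435456
(3,2): OLD=350665771485/4294967296 → NEW=0, ERR=350665771485/4294967296
(3,3): OLD=14819465433739/68719476736 → NEW=255, ERR=-2704001133941/68719476736
(4,0): OLD=168012333433/4294967296 → NEW=0, ERR=168012333433/4294967296
(4,1): OLD=3023054415851/34359738368 → NEW=0, ERR=3023054415851/34359738368
(4,2): OLD=218328674311819/1099511627776 → NEW=255, ERR=-62046790771061/1099511627776
(4,3): OLD=3274219369070141/17592186044416 → NEW=255, ERR=-1211788072255939/17592186044416
(5,0): OLD=33381842629289/549755813888 → NEW=0, ERR=33381842629289/549755813888
(5,1): OLD=2479162962611391/17592186044416 → NEW=255, ERR=-2006844478714689/17592186044416
(5,2): OLD=677655671608747/8796093022208 → NEW=0, ERR=677655671608747/8796093022208
(5,3): OLD=61263760521432891/281474976710656 → NEW=255, ERR=-10512358539784389/281474976710656
(6,0): OLD=10298085476257757/281474976710656 → NEW=0, ERR=10298085476257757/281474976710656
(6,1): OLD=412520253282720987/4503599627370496 → NEW=0, ERR=412520253282720987/4503599627370496
(6,2): OLD=14556849189601874445/72057594037927936 → NEW=255, ERR=-3817837290069749235/72057594037927936
(6,3): OLD=214401720295485539675/1152921504606846976 → NEW=255, ERR=-79593263379260439205/1152921504606846976
Output grid:
  Row 0: ..##  (2 black, running=2)
  Row 1: .#.#  (2 black, running=4)
  Row 2: ..##  (2 black, running=6)
  Row 3: .#.#  (2 black, running=8)
  Row 4: ..##  (2 black, running=10)
  Row 5: .#.#  (2 black, running=12)
  Row 6: ..##  (2 black, running=14)

Answer: 14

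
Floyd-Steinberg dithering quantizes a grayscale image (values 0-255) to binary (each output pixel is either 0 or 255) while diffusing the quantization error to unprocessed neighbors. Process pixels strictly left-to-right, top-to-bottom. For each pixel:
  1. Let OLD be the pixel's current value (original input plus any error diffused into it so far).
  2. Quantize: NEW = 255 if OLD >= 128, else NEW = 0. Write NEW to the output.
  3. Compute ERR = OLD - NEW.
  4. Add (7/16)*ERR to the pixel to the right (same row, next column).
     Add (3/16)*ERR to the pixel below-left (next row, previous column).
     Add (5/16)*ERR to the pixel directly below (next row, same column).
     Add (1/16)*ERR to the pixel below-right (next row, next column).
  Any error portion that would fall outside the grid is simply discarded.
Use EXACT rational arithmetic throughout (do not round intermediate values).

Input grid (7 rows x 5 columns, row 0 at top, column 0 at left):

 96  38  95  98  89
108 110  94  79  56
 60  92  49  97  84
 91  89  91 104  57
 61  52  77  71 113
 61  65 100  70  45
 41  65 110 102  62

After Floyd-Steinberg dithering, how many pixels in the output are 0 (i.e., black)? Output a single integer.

(0,0): OLD=96 → NEW=0, ERR=96
(0,1): OLD=80 → NEW=0, ERR=80
(0,2): OLD=130 → NEW=255, ERR=-125
(0,3): OLD=693/16 → NEW=0, ERR=693/16
(0,4): OLD=27635/256 → NEW=0, ERR=27635/256
(1,0): OLD=153 → NEW=255, ERR=-102
(1,1): OLD=1167/16 → NEW=0, ERR=1167/16
(1,2): OLD=3199/32 → NEW=0, ERR=3199/32
(1,3): OLD=609073/4096 → NEW=255, ERR=-435407/4096
(1,4): OLD=3010375/65536 → NEW=0, ERR=3010375/65536
(2,0): OLD=10701/256 → NEW=0, ERR=10701/256
(2,1): OLD=595763/4096 → NEW=255, ERR=-448717/4096
(2,2): OLD=138767/8192 → NEW=0, ERR=138767/8192
(2,3): OLD=90232941/1048576 → NEW=0, ERR=90232941/1048576
(2,4): OLD=2170282539/16777216 → NEW=255, ERR=-2107907541/16777216
(3,0): OLD=5473705/65536 → NEW=0, ERR=5473705/65536
(3,1): OLD=101811703/1048576 → NEW=0, ERR=101811703/1048576
(3,2): OLD=310505841/2097152 → NEW=255, ERR=-224267919/2097152
(3,3): OLD=16537391433/268435456 → NEW=0, ERR=16537391433/268435456
(3,4): OLD=215041905519/4294967296 → NEW=0, ERR=215041905519/4294967296
(4,0): OLD=1766741685/16777216 → NEW=0, ERR=1766741685/16777216
(4,1): OLD=30489610171/268435456 → NEW=0, ERR=30489610171/268435456
(4,2): OLD=59535531887/536870912 → NEW=0, ERR=59535531887/536870912
(4,3): OLD=9721888967013/68719476736 → NEW=255, ERR=-7801577600667/68719476736
(4,4): OLD=91070695382387/1099511627776 → NEW=0, ERR=91070695382387/1099511627776
(5,0): OLD=494801170369/4294967296 → NEW=0, ERR=494801170369/4294967296
(5,1): OLD=12250681630751/68719476736 → NEW=255, ERR=-5272784936929/68719476736
(5,2): OLD=11943127003569/137438953472 → NEW=0, ERR=11943127003569/137438953472
(5,3): OLD=1671282782707361/17592186044416 → NEW=0, ERR=1671282782707361/17592186044416
(5,4): OLD=29653805195751255/281474976710656 → NEW=0, ERR=29653805195751255/281474976710656
(6,0): OLD=68845715557549/1099511627776 → NEW=0, ERR=68845715557549/1099511627776
(6,1): OLD=1616893454535683/17592186044416 → NEW=0, ERR=1616893454535683/17592186044416
(6,2): OLD=6698514788309295/35184372088832 → NEW=255, ERR=-2273500094342865/35184372088832
(6,3): OLD=579174719015742109/4503599627370496 → NEW=255, ERR=-569243185963734371/4503599627370496
(6,4): OLD=3283021336638576251/72057594037927936 → NEW=0, ERR=3283021336638576251/72057594037927936
Output grid:
  Row 0: ..#..  (4 black, running=4)
  Row 1: #..#.  (3 black, running=7)
  Row 2: .#..#  (3 black, running=10)
  Row 3: ..#..  (4 black, running=14)
  Row 4: ...#.  (4 black, running=18)
  Row 5: .#...  (4 black, running=22)
  Row 6: ..##.  (3 black, running=25)

Answer: 25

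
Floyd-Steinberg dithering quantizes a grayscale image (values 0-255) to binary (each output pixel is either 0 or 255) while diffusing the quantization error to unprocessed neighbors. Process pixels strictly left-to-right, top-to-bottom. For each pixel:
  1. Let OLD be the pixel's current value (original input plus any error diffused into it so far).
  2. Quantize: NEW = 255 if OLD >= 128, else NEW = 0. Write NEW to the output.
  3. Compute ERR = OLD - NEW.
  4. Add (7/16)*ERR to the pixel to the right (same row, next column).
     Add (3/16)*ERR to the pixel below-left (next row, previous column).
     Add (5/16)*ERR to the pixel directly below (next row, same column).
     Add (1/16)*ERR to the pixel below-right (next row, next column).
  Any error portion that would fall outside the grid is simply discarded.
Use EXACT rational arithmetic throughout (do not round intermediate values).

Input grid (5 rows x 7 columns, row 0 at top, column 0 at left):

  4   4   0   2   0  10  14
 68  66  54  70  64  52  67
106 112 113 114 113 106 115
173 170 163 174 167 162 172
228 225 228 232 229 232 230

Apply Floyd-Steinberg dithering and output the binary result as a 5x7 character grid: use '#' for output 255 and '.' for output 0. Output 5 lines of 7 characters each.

Answer: .......
.......
#.###.#
##.#.##
#######

Derivation:
(0,0): OLD=4 → NEW=0, ERR=4
(0,1): OLD=23/4 → NEW=0, ERR=23/4
(0,2): OLD=161/64 → NEW=0, ERR=161/64
(0,3): OLD=3175/1024 → NEW=0, ERR=3175/1024
(0,4): OLD=22225/16384 → NEW=0, ERR=22225/16384
(0,5): OLD=2777015/262144 → NEW=0, ERR=2777015/262144
(0,6): OLD=78159361/4194304 → NEW=0, ERR=78159361/4194304
(1,0): OLD=4501/64 → NEW=0, ERR=4501/64
(1,1): OLD=50835/512 → NEW=0, ERR=50835/512
(1,2): OLD=1624719/16384 → NEW=0, ERR=1624719/16384
(1,3): OLD=7521251/65536 → NEW=0, ERR=7521251/65536
(1,4): OLD=489952329/4194304 → NEW=0, ERR=489952329/4194304
(1,5): OLD=3690828057/33554432 → NEW=0, ERR=3690828057/33554432
(1,6): OLD=65287979863/536870912 → NEW=0, ERR=65287979863/536870912
(2,0): OLD=1200897/8192 → NEW=255, ERR=-888063/8192
(2,1): OLD=31087259/262144 → NEW=0, ERR=31087259/262144
(2,2): OLD=937827217/4194304 → NEW=255, ERR=-131720303/4194304
(2,3): OLD=5510476873/33554432 → NEW=255, ERR=-3045903287/33554432
(2,4): OLD=36933273945/268435456 → NEW=255, ERR=-31517767335/268435456
(2,5): OLD=1023128406323/8589934592 → NEW=0, ERR=1023128406323/8589934592
(2,6): OLD=29135268865173/137438953472 → NEW=255, ERR=-5911664270187/137438953472
(3,0): OLD=676786289/4194304 → NEW=255, ERR=-392761231/4194304
(3,1): OLD=5148154909/33554432 → NEW=255, ERR=-3408225251/33554432
(3,2): OLD=26612514535/268435456 → NEW=0, ERR=26612514535/268435456
(3,3): OLD=177198094593/1073741824 → NEW=255, ERR=-96606070527/1073741824
(3,4): OLD=14789156484209/137438953472 → NEW=0, ERR=14789156484209/137438953472
(3,5): OLD=253872022804323/1099511627776 → NEW=255, ERR=-26503442278557/1099511627776
(3,6): OLD=2734825768891517/17592186044416 → NEW=255, ERR=-1751181672434563/17592186044416
(4,0): OLD=96471442943/536870912 → NEW=255, ERR=-40430639617/536870912
(4,1): OLD=1486464435443/8589934592 → NEW=255, ERR=-703968885517/8589934592
(4,2): OLD=27475250161693/137438953472 → NEW=255, ERR=-7571682973667/137438953472
(4,3): OLD=226668403114831/1099511627776 → NEW=255, ERR=-53707061968049/1099511627776
(4,4): OLD=2032896243353981/8796093022208 → NEW=255, ERR=-210107477309059/8796093022208
(4,5): OLD=56879881544935869/281474976710656 → NEW=255, ERR=-14896237516281411/281474976710656
(4,6): OLD=784674836663168571/4503599627370496 → NEW=255, ERR=-363743068316307909/4503599627370496
Row 0: .......
Row 1: .......
Row 2: #.###.#
Row 3: ##.#.##
Row 4: #######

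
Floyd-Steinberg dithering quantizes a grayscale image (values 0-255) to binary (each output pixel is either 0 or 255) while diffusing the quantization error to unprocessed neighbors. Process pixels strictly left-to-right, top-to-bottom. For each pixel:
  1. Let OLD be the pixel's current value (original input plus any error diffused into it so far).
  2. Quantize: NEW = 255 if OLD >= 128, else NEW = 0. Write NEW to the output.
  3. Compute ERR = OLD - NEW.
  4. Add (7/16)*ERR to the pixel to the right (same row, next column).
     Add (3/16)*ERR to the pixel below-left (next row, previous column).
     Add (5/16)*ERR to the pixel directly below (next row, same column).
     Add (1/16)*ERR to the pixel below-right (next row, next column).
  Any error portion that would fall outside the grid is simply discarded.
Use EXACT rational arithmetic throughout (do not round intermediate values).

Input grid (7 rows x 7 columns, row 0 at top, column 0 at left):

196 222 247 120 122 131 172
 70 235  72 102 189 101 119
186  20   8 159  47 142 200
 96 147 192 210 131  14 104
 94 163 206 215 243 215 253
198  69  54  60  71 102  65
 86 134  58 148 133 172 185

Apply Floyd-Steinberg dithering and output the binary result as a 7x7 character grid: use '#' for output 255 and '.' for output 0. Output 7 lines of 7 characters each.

(0,0): OLD=196 → NEW=255, ERR=-59
(0,1): OLD=3139/16 → NEW=255, ERR=-941/16
(0,2): OLD=56645/256 → NEW=255, ERR=-8635/256
(0,3): OLD=431075/4096 → NEW=0, ERR=431075/4096
(0,4): OLD=11012917/65536 → NEW=255, ERR=-5698763/65536
(0,5): OLD=97472115/1048576 → NEW=0, ERR=97472115/1048576
(0,6): OLD=3567985957/16777216 → NEW=255, ERR=-710204123/16777216
(1,0): OLD=10377/256 → NEW=0, ERR=10377/256
(1,1): OLD=459455/2048 → NEW=255, ERR=-62785/2048
(1,2): OLD=4201131/65536 → NEW=0, ERR=4201131/65536
(1,3): OLD=37885455/262144 → NEW=255, ERR=-28961265/262144
(1,4): OLD=2306848909/16777216 → NEW=255, ERR=-1971341171/16777216
(1,5): OLD=8760433181/134217728 → NEW=0, ERR=8760433181/134217728
(1,6): OLD=300941852179/2147483648 → NEW=255, ERR=-246666478061/2147483648
(2,0): OLD=6321573/32768 → NEW=255, ERR=-2034267/32768
(2,1): OLD=-2293913/1048576 → NEW=0, ERR=-2293913/1048576
(2,2): OLD=74569717/16777216 → NEW=0, ERR=74569717/16777216
(2,3): OLD=14548543373/134217728 → NEW=0, ERR=14548543373/134217728
(2,4): OLD=67685510045/1073741824 → NEW=0, ERR=67685510045/1073741824
(2,5): OLD=5535183539295/34359738368 → NEW=255, ERR=-3226549744545/34359738368
(2,6): OLD=69874667215241/549755813888 → NEW=0, ERR=69874667215241/549755813888
(3,0): OLD=1278248277/16777216 → NEW=0, ERR=1278248277/16777216
(3,1): OLD=23703200689/134217728 → NEW=255, ERR=-10522319951/134217728
(3,2): OLD=192497709347/1073741824 → NEW=255, ERR=-81306455773/1073741824
(3,3): OLD=957099516293/4294967296 → NEW=255, ERR=-138117144187/4294967296
(3,4): OLD=69157911021909/549755813888 → NEW=0, ERR=69157911021909/549755813888
(3,5): OLD=296702841344719/4398046511104 → NEW=0, ERR=296702841344719/4398046511104
(3,6): OLD=11777257605197969/70368744177664 → NEW=255, ERR=-6166772160106351/70368744177664
(4,0): OLD=221426434139/2147483648 → NEW=0, ERR=221426434139/2147483648
(4,1): OLD=5984613841695/34359738368 → NEW=255, ERR=-2777119442145/34359738368
(4,2): OLD=74792303274289/549755813888 → NEW=255, ERR=-65395429267151/549755813888
(4,3): OLD=755420925167467/4398046511104 → NEW=255, ERR=-366080935164053/4398046511104
(4,4): OLD=9026015649143505/35184372088832 → NEW=255, ERR=54000766491345/35184372088832
(4,5): OLD=256912614140105809/1125899906842624 → NEW=255, ERR=-30191862104763311/1125899906842624
(4,6): OLD=3928913942741338759/18014398509481984 → NEW=255, ERR=-664757677176567161/18014398509481984
(5,0): OLD=118234407554509/549755813888 → NEW=255, ERR=-21953324986931/549755813888
(5,1): OLD=45793233795183/4398046511104 → NEW=0, ERR=45793233795183/4398046511104
(5,2): OLD=25466778693689/35184372088832 → NEW=0, ERR=25466778693689/35184372088832
(5,3): OLD=7644361037974397/281474976710656 → NEW=0, ERR=7644361037974397/281474976710656
(5,4): OLD=1317412220158831679/18014398509481984 → NEW=0, ERR=1317412220158831679/18014398509481984
(5,5): OLD=17119705150559610959/144115188075855872 → NEW=0, ERR=17119705150559610959/144115188075855872
(5,6): OLD=239262866216334993345/2305843009213693952 → NEW=0, ERR=239262866216334993345/2305843009213693952
(6,0): OLD=5310958701187413/70368744177664 → NEW=0, ERR=5310958701187413/70368744177664
(6,1): OLD=189053532202673113/1125899906842624 → NEW=255, ERR=-98050944042196007/1125899906842624
(6,2): OLD=466008590152832875/18014398509481984 → NEW=0, ERR=466008590152832875/18014398509481984
(6,3): OLD=26165813492421319541/144115188075855872 → NEW=255, ERR=-10583559466921927819/144115188075855872
(6,4): OLD=42570215133305349023/288230376151711744 → NEW=255, ERR=-30928530785381145697/288230376151711744
(6,5): OLD=6869676012248845908539/36893488147419103232 → NEW=255, ERR=-2538163465343025415621/36893488147419103232
(6,6): OLD=114961254474809427530477/590295810358705651712 → NEW=255, ERR=-35564177166660513656083/590295810358705651712
Row 0: ###.#.#
Row 1: .#.##.#
Row 2: #....#.
Row 3: .###..#
Row 4: .######
Row 5: #......
Row 6: .#.####

Answer: ###.#.#
.#.##.#
#....#.
.###..#
.######
#......
.#.####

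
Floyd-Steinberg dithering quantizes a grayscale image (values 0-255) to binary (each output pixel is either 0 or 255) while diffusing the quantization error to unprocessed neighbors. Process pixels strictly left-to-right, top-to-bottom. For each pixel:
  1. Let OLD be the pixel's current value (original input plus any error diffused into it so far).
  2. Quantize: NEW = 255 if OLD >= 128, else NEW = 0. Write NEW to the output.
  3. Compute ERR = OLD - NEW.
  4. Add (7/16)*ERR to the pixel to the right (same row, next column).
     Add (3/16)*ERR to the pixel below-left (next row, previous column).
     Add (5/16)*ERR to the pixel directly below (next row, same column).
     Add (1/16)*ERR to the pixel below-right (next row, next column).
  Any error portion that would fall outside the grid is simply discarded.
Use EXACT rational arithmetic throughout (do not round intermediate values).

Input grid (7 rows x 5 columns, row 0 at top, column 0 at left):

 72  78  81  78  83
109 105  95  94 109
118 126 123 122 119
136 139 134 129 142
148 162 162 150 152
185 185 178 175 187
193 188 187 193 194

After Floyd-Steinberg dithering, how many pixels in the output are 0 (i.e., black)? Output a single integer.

(0,0): OLD=72 → NEW=0, ERR=72
(0,1): OLD=219/2 → NEW=0, ERR=219/2
(0,2): OLD=4125/32 → NEW=255, ERR=-4035/32
(0,3): OLD=11691/512 → NEW=0, ERR=11691/512
(0,4): OLD=761773/8192 → NEW=0, ERR=761773/8192
(1,0): OLD=4865/32 → NEW=255, ERR=-3295/32
(1,1): OLD=19207/256 → NEW=0, ERR=19207/256
(1,2): OLD=815475/8192 → NEW=0, ERR=815475/8192
(1,3): OLD=5054183/32768 → NEW=255, ERR=-3301657/32768
(1,4): OLD=50019477/524288 → NEW=0, ERR=50019477/524288
(2,0): OLD=409149/4096 → NEW=0, ERR=409149/4096
(2,1): OLD=26919183/131072 → NEW=255, ERR=-6504177/131072
(2,2): OLD=247872557/2097152 → NEW=0, ERR=247872557/2097152
(2,3): OLD=5581213687/33554432 → NEW=255, ERR=-2975166473/33554432
(2,4): OLD=55686809089/536870912 → NEW=0, ERR=55686809089/536870912
(3,0): OLD=331163981/2097152 → NEW=255, ERR=-203609779/2097152
(3,1): OLD=1835782697/16777216 → NEW=0, ERR=1835782697/16777216
(3,2): OLD=106880895795/536870912 → NEW=255, ERR=-30021186765/536870912
(3,3): OLD=111306967379/1073741824 → NEW=0, ERR=111306967379/1073741824
(3,4): OLD=3680352959535/17179869184 → NEW=255, ERR=-700513682385/17179869184
(4,0): OLD=37091404419/268435456 → NEW=255, ERR=-31359636861/268435456
(4,1): OLD=1104072055651/8589934592 → NEW=255, ERR=-1086361265309/8589934592
(4,2): OLD=15870174622061/137438953472 → NEW=0, ERR=15870174622061/137438953472
(4,3): OLD=487683417620707/2199023255552 → NEW=255, ERR=-73067512545053/2199023255552
(4,4): OLD=4616179882152885/35184372088832 → NEW=255, ERR=-4355835000499275/35184372088832
(5,0): OLD=17149580698633/137438953472 → NEW=0, ERR=17149580698633/137438953472
(5,1): OLD=235755927868091/1099511627776 → NEW=255, ERR=-44619537214789/1099511627776
(5,2): OLD=6410447659015667/35184372088832 → NEW=255, ERR=-2561567223636493/35184372088832
(5,3): OLD=16433782495354925/140737488355328 → NEW=0, ERR=16433782495354925/140737488355328
(5,4): OLD=444330021813756959/2251799813685248 → NEW=255, ERR=-129878930675981281/2251799813685248
(6,0): OLD=3947416522873241/17592186044416 → NEW=255, ERR=-538590918452839/17592186044416
(6,1): OLD=87860783418441239/562949953421312 → NEW=255, ERR=-55691454703993321/562949953421312
(6,2): OLD=1263940886707979949/9007199254740992 → NEW=255, ERR=-1032894923250973011/9007199254740992
(6,3): OLD=23628468857034230639/144115188075855872 → NEW=255, ERR=-13120904102309016721/144115188075855872
(6,4): OLD=330754150530222942921/2305843009213693952 → NEW=255, ERR=-257235816819269014839/2305843009213693952
Output grid:
  Row 0: ..#..  (4 black, running=4)
  Row 1: #..#.  (3 black, running=7)
  Row 2: .#.#.  (3 black, running=10)
  Row 3: #.#.#  (2 black, running=12)
  Row 4: ##.##  (1 black, running=13)
  Row 5: .##.#  (2 black, running=15)
  Row 6: #####  (0 black, running=15)

Answer: 15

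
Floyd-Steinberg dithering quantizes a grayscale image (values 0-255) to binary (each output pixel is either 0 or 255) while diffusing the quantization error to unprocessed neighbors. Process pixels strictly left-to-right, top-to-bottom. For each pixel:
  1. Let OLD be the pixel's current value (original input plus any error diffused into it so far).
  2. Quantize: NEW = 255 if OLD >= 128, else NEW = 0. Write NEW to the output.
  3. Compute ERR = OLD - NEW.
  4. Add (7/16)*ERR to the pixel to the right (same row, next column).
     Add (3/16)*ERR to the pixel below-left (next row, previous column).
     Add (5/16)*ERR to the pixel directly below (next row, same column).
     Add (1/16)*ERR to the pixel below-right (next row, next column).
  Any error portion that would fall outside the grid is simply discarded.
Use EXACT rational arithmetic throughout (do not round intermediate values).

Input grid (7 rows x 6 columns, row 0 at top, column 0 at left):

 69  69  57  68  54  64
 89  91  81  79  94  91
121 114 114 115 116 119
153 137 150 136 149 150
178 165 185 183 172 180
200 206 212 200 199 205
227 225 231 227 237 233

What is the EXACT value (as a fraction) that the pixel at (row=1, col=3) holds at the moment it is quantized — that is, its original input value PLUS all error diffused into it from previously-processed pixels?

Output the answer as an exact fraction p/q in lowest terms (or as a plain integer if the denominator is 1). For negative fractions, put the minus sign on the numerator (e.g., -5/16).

(0,0): OLD=69 → NEW=0, ERR=69
(0,1): OLD=1587/16 → NEW=0, ERR=1587/16
(0,2): OLD=25701/256 → NEW=0, ERR=25701/256
(0,3): OLD=458435/4096 → NEW=0, ERR=458435/4096
(0,4): OLD=6747989/65536 → NEW=0, ERR=6747989/65536
(0,5): OLD=114344787/1048576 → NEW=0, ERR=114344787/1048576
(1,0): OLD=33065/256 → NEW=255, ERR=-32215/256
(1,1): OLD=184479/2048 → NEW=0, ERR=184479/2048
(1,2): OLD=11728779/65536 → NEW=255, ERR=-4982901/65536
(1,3): OLD=27863855/262144 → NEW=0, ERR=27863855/262144
Target (1,3): original=79, with diffused error = 27863855/262144

Answer: 27863855/262144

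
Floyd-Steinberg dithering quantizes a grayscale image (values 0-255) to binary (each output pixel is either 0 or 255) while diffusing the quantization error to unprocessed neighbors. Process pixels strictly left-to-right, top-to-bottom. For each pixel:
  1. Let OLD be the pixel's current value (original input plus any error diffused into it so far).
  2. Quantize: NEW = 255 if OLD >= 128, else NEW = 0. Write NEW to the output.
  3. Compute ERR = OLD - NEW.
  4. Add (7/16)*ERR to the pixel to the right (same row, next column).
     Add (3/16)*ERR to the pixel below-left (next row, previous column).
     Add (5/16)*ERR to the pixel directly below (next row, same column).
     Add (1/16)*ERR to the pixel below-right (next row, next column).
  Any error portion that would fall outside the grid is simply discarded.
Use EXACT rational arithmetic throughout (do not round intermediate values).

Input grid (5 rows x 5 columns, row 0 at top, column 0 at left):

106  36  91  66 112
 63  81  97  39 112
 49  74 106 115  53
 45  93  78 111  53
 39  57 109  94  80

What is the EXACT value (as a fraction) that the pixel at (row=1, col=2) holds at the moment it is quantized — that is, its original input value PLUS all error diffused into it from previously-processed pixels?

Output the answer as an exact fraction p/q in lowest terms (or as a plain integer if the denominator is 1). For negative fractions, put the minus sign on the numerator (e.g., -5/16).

(0,0): OLD=106 → NEW=0, ERR=106
(0,1): OLD=659/8 → NEW=0, ERR=659/8
(0,2): OLD=16261/128 → NEW=0, ERR=16261/128
(0,3): OLD=248995/2048 → NEW=0, ERR=248995/2048
(0,4): OLD=5412981/32768 → NEW=255, ERR=-2942859/32768
(1,0): OLD=14281/128 → NEW=0, ERR=14281/128
(1,1): OLD=190463/1024 → NEW=255, ERR=-70657/1024
(1,2): OLD=4405867/32768 → NEW=255, ERR=-3949973/32768
Target (1,2): original=97, with diffused error = 4405867/32768

Answer: 4405867/32768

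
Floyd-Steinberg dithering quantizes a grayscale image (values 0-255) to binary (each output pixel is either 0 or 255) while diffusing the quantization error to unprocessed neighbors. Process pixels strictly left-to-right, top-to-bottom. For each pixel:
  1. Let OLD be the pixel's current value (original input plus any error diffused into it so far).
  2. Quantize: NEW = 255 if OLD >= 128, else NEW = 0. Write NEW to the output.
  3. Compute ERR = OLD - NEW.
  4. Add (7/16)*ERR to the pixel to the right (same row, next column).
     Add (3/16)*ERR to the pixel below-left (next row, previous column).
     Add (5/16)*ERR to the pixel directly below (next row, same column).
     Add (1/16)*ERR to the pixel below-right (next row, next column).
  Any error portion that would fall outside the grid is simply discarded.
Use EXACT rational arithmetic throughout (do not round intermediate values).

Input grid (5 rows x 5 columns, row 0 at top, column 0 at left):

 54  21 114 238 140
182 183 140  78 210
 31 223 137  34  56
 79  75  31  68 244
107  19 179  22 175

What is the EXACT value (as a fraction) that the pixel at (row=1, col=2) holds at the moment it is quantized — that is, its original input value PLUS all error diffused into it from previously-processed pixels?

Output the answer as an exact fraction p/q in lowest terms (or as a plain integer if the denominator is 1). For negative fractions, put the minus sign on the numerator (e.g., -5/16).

(0,0): OLD=54 → NEW=0, ERR=54
(0,1): OLD=357/8 → NEW=0, ERR=357/8
(0,2): OLD=17091/128 → NEW=255, ERR=-15549/128
(0,3): OLD=378581/2048 → NEW=255, ERR=-143659/2048
(0,4): OLD=3581907/32768 → NEW=0, ERR=3581907/32768
(1,0): OLD=26527/128 → NEW=255, ERR=-6113/128
(1,1): OLD=160409/1024 → NEW=255, ERR=-100711/1024
(1,2): OLD=1594061/32768 → NEW=0, ERR=1594061/32768
Target (1,2): original=140, with diffused error = 1594061/32768

Answer: 1594061/32768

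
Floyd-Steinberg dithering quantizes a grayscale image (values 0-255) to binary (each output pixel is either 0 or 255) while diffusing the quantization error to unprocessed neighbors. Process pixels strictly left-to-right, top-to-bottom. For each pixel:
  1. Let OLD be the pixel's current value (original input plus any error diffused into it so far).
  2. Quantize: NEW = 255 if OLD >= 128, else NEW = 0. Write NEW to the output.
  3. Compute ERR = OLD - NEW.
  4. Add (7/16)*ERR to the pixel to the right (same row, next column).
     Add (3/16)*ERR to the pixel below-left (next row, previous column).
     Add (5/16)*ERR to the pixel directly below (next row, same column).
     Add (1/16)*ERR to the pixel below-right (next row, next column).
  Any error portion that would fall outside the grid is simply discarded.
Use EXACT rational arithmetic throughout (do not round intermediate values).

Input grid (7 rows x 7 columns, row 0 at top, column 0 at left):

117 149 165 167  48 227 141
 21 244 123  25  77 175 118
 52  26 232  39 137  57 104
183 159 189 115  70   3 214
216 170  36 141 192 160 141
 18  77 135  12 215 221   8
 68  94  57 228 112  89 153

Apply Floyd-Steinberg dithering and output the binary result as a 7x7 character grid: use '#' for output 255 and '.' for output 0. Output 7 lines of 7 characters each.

Answer: .##..##
.#..##.
..#.#..
###...#
#..###.
..#.##.
.#.#..#

Derivation:
(0,0): OLD=117 → NEW=0, ERR=117
(0,1): OLD=3203/16 → NEW=255, ERR=-877/16
(0,2): OLD=36101/256 → NEW=255, ERR=-29179/256
(0,3): OLD=479779/4096 → NEW=0, ERR=479779/4096
(0,4): OLD=6504181/65536 → NEW=0, ERR=6504181/65536
(0,5): OLD=283556019/1048576 → NEW=255, ERR=16169139/1048576
(0,6): OLD=2478771429/16777216 → NEW=255, ERR=-1799418651/16777216
(1,0): OLD=12105/256 → NEW=0, ERR=12105/256
(1,1): OLD=478207/2048 → NEW=255, ERR=-44033/2048
(1,2): OLD=6324971/65536 → NEW=0, ERR=6324971/65536
(1,3): OLD=30228559/262144 → NEW=0, ERR=30228559/262144
(1,4): OLD=2829910605/16777216 → NEW=255, ERR=-1448279475/16777216
(1,5): OLD=17199296989/134217728 → NEW=255, ERR=-17026223651/134217728
(1,6): OLD=64312408659/2147483648 → NEW=0, ERR=64312408659/2147483648
(2,0): OLD=2056037/32768 → NEW=0, ERR=2056037/32768
(2,1): OLD=71076007/1048576 → NEW=0, ERR=71076007/1048576
(2,2): OLD=5236041653/16777216 → NEW=255, ERR=957851573/16777216
(2,3): OLD=12060718413/134217728 → NEW=0, ERR=12060718413/134217728
(2,4): OLD=142548730461/1073741824 → NEW=255, ERR=-131255434659/1073741824
(2,5): OLD=-1233611437153/34359738368 → NEW=0, ERR=-1233611437153/34359738368
(2,6): OLD=49325604022345/549755813888 → NEW=0, ERR=49325604022345/549755813888
(3,0): OLD=3612424469/16777216 → NEW=255, ERR=-665765611/16777216
(3,1): OLD=23816602225/134217728 → NEW=255, ERR=-10408918415/134217728
(3,2): OLD=208302963811/1073741824 → NEW=255, ERR=-65501201309/1073741824
(3,3): OLD=416785370053/4294967296 → NEW=0, ERR=416785370053/4294967296
(3,4): OLD=40208727751957/549755813888 → NEW=0, ERR=40208727751957/549755813888
(3,5): OLD=144967243939855/4398046511104 → NEW=0, ERR=144967243939855/4398046511104
(3,6): OLD=17888803858537297/70368744177664 → NEW=255, ERR=-55225906767023/70368744177664
(4,0): OLD=405999088283/2147483648 → NEW=255, ERR=-141609241957/2147483648
(4,1): OLD=3538952149599/34359738368 → NEW=0, ERR=3538952149599/34359738368
(4,2): OLD=41421847904753/549755813888 → NEW=0, ERR=41421847904753/549755813888
(4,3): OLD=942017128242091/4398046511104 → NEW=255, ERR=-179484732089429/4398046511104
(4,4): OLD=7362222409158801/35184372088832 → NEW=255, ERR=-1609792473493359/35184372088832
(4,5): OLD=174185309413050641/1125899906842624 → NEW=255, ERR=-112919166831818479/1125899906842624
(4,6): OLD=1782289563921471431/18014398509481984 → NEW=0, ERR=1782289563921471431/18014398509481984
(5,0): OLD=9183721742221/549755813888 → NEW=0, ERR=9183721742221/549755813888
(5,1): OLD=556357482323375/4398046511104 → NEW=0, ERR=556357482323375/4398046511104
(5,2): OLD=7482844217659385/35184372088832 → NEW=255, ERR=-1489170664992775/35184372088832
(5,3): OLD=-6513281826023363/281474976710656 → NEW=0, ERR=-6513281826023363/281474976710656
(5,4): OLD=3048451400740685695/18014398509481984 → NEW=255, ERR=-1545220219177220225/18014398509481984
(5,5): OLD=24185746597039045007/144115188075855872 → NEW=255, ERR=-12563626362304202353/144115188075855872
(5,6): OLD=-12660711260033772927/2305843009213693952 → NEW=0, ERR=-12660711260033772927/2305843009213693952
(6,0): OLD=6821495920740117/70368744177664 → NEW=0, ERR=6821495920740117/70368744177664
(6,1): OLD=190334153667305113/1125899906842624 → NEW=255, ERR=-96770322577564007/1125899906842624
(6,2): OLD=175429284161184683/18014398509481984 → NEW=0, ERR=175429284161184683/18014398509481984
(6,3): OLD=29731082264691566389/144115188075855872 → NEW=255, ERR=-7018290694651680971/144115188075855872
(6,4): OLD=13286486752555822239/288230376151711744 → NEW=0, ERR=13286486752555822239/288230376151711744
(6,5): OLD=2786703272444304537211/36893488147419103232 → NEW=0, ERR=2786703272444304537211/36893488147419103232
(6,6): OLD=105593036642439518835885/590295810358705651712 → NEW=255, ERR=-44932394999030422350675/590295810358705651712
Row 0: .##..##
Row 1: .#..##.
Row 2: ..#.#..
Row 3: ###...#
Row 4: #..###.
Row 5: ..#.##.
Row 6: .#.#..#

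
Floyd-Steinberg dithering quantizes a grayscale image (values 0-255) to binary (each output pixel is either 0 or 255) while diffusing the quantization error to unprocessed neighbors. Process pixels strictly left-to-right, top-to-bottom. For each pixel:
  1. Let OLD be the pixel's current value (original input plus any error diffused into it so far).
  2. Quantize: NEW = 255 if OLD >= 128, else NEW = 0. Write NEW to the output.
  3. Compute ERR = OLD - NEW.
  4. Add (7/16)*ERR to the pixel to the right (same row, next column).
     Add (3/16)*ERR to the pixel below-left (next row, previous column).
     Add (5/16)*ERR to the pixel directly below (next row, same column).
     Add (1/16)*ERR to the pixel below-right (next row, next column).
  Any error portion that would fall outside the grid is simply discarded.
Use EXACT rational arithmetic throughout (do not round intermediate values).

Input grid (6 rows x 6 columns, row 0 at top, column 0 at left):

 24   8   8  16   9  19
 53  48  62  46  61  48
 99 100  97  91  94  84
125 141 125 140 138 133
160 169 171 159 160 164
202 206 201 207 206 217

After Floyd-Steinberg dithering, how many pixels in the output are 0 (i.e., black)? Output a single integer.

(0,0): OLD=24 → NEW=0, ERR=24
(0,1): OLD=37/2 → NEW=0, ERR=37/2
(0,2): OLD=515/32 → NEW=0, ERR=515/32
(0,3): OLD=11797/512 → NEW=0, ERR=11797/512
(0,4): OLD=156307/8192 → NEW=0, ERR=156307/8192
(0,5): OLD=3584517/131072 → NEW=0, ERR=3584517/131072
(1,0): OLD=2047/32 → NEW=0, ERR=2047/32
(1,1): OLD=22089/256 → NEW=0, ERR=22089/256
(1,2): OLD=903213/8192 → NEW=0, ERR=903213/8192
(1,3): OLD=3474081/32768 → NEW=0, ERR=3474081/32768
(1,4): OLD=251478683/2097152 → NEW=0, ERR=251478683/2097152
(1,5): OLD=3697739469/33554432 → NEW=0, ERR=3697739469/33554432
(2,0): OLD=553651/4096 → NEW=255, ERR=-490829/4096
(2,1): OLD=13003505/131072 → NEW=0, ERR=13003505/131072
(2,2): OLD=419703859/2097152 → NEW=255, ERR=-115069901/2097152
(2,3): OLD=2172664251/16777216 → NEW=255, ERR=-2105525829/16777216
(2,4): OLD=55757476113/536870912 → NEW=0, ERR=55757476113/536870912
(2,5): OLD=1472054538887/8589934592 → NEW=255, ERR=-718378782073/8589934592
(3,0): OLD=222621875/2097152 → NEW=0, ERR=222621875/2097152
(3,1): OLD=3366647143/16777216 → NEW=255, ERR=-911542937/16777216
(3,2): OLD=8959353277/134217728 → NEW=0, ERR=8959353277/134217728
(3,3): OLD=1254383135679/8589934592 → NEW=255, ERR=-936050185281/8589934592
(3,4): OLD=6820828400271/68719476736 → NEW=0, ERR=6820828400271/68719476736
(3,5): OLD=172382650955649/1099511627776 → NEW=255, ERR=-107992814127231/1099511627776
(4,0): OLD=49119919149/268435456 → NEW=255, ERR=-19331122131/268435456
(4,1): OLD=599859902809/4294967296 → NEW=255, ERR=-495356757671/4294967296
(4,2): OLD=16159198945371/137438953472 → NEW=0, ERR=16159198945371/137438953472
(4,3): OLD=437974423585159/2199023255552 → NEW=255, ERR=-122776506580601/2199023255552
(4,4): OLD=4973810799996951/35184372088832 → NEW=255, ERR=-3998204082655209/35184372088832
(4,5): OLD=50549777663090497/562949953421312 → NEW=0, ERR=50549777663090497/562949953421312
(5,0): OLD=10848774257179/68719476736 → NEW=255, ERR=-6674692310501/68719476736
(5,1): OLD=318876079374379/2199023255552 → NEW=255, ERR=-241874850791381/2199023255552
(5,2): OLD=3024859285137945/17592186044416 → NEW=255, ERR=-1461148156188135/17592186044416
(5,3): OLD=78394588327178963/562949953421312 → NEW=255, ERR=-65157649795255597/562949953421312
(5,4): OLD=149967714825259511/1125899906842624 → NEW=255, ERR=-137136761419609609/1125899906842624
(5,5): OLD=3326722392606261547/18014398509481984 → NEW=255, ERR=-1266949227311644373/18014398509481984
Output grid:
  Row 0: ......  (6 black, running=6)
  Row 1: ......  (6 black, running=12)
  Row 2: #.##.#  (2 black, running=14)
  Row 3: .#.#.#  (3 black, running=17)
  Row 4: ##.##.  (2 black, running=19)
  Row 5: ######  (0 black, running=19)

Answer: 19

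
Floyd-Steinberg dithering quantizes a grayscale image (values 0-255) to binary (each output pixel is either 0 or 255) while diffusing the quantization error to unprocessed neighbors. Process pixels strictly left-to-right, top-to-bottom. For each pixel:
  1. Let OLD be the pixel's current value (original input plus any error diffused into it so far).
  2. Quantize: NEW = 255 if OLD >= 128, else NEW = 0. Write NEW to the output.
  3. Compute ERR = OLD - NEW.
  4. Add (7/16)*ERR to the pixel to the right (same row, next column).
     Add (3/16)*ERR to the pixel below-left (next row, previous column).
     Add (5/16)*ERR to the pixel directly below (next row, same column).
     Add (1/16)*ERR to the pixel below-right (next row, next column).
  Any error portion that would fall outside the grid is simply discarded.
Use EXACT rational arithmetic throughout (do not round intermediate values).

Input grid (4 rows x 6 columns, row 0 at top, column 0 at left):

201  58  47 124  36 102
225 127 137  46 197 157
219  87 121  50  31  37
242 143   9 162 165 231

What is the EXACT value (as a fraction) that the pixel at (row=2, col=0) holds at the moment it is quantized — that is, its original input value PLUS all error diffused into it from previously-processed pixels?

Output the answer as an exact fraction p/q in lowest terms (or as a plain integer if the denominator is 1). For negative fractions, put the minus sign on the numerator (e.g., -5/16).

(0,0): OLD=201 → NEW=255, ERR=-54
(0,1): OLD=275/8 → NEW=0, ERR=275/8
(0,2): OLD=7941/128 → NEW=0, ERR=7941/128
(0,3): OLD=309539/2048 → NEW=255, ERR=-212701/2048
(0,4): OLD=-309259/32768 → NEW=0, ERR=-309259/32768
(0,5): OLD=51312563/524288 → NEW=0, ERR=51312563/524288
(1,0): OLD=27465/128 → NEW=255, ERR=-5175/128
(1,1): OLD=131391/1024 → NEW=255, ERR=-129729/1024
(1,2): OLD=2740587/32768 → NEW=0, ERR=2740587/32768
(1,3): OLD=6847599/131072 → NEW=0, ERR=6847599/131072
(1,4): OLD=1919034061/8388608 → NEW=255, ERR=-220060979/8388608
(1,5): OLD=23557591179/134217728 → NEW=255, ERR=-10667929461/134217728
(2,0): OLD=2991909/16384 → NEW=255, ERR=-1186011/16384
Target (2,0): original=219, with diffused error = 2991909/16384

Answer: 2991909/16384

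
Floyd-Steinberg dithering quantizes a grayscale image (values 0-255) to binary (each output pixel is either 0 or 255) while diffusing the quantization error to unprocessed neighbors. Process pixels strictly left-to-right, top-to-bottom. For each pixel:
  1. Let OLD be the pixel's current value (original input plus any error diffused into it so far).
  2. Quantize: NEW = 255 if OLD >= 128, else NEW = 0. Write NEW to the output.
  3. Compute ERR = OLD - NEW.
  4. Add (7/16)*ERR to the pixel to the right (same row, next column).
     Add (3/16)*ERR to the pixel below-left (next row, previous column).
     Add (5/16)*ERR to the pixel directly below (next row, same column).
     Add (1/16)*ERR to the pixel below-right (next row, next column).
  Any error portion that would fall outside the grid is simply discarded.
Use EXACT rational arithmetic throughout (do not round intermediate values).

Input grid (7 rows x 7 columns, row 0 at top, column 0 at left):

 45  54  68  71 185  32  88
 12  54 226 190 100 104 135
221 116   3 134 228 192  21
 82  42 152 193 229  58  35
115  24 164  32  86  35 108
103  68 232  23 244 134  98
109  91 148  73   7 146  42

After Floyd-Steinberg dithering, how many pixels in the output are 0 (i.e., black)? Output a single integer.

(0,0): OLD=45 → NEW=0, ERR=45
(0,1): OLD=1179/16 → NEW=0, ERR=1179/16
(0,2): OLD=25661/256 → NEW=0, ERR=25661/256
(0,3): OLD=470443/4096 → NEW=0, ERR=470443/4096
(0,4): OLD=15417261/65536 → NEW=255, ERR=-1294419/65536
(0,5): OLD=24493499/1048576 → NEW=0, ERR=24493499/1048576
(0,6): OLD=1647849501/16777216 → NEW=0, ERR=1647849501/16777216
(1,0): OLD=10209/256 → NEW=0, ERR=10209/256
(1,1): OLD=237735/2048 → NEW=0, ERR=237735/2048
(1,2): OLD=21905459/65536 → NEW=255, ERR=5193779/65536
(1,3): OLD=68976823/262144 → NEW=255, ERR=2130103/262144
(1,4): OLD=1827724869/16777216 → NEW=0, ERR=1827724869/16777216
(1,5): OLD=23641509333/134217728 → NEW=255, ERR=-10584011307/134217728
(1,6): OLD=284871361243/2147483648 → NEW=255, ERR=-262736968997/2147483648
(2,0): OLD=8363293/32768 → NEW=255, ERR=7453/32768
(2,1): OLD=177971599/1048576 → NEW=255, ERR=-89415281/1048576
(2,2): OLD=-12791443/16777216 → NEW=0, ERR=-12791443/16777216
(2,3): OLD=21687612997/134217728 → NEW=255, ERR=-12537907643/134217728
(2,4): OLD=222154245909/1073741824 → NEW=255, ERR=-51649919211/1073741824
(2,5): OLD=4472987869383/34359738368 → NEW=255, ERR=-4288745414457/34359738368
(2,6): OLD=-42204810223903/549755813888 → NEW=0, ERR=-42204810223903/549755813888
(3,0): OLD=1108678349/16777216 → NEW=0, ERR=1108678349/16777216
(3,1): OLD=5923628361/134217728 → NEW=0, ERR=5923628361/134217728
(3,2): OLD=159156188203/1073741824 → NEW=255, ERR=-114647976917/1073741824
(3,3): OLD=463973549597/4294967296 → NEW=0, ERR=463973549597/4294967296
(3,4): OLD=127536672484045/549755813888 → NEW=255, ERR=-12651060057395/549755813888
(3,5): OLD=-37271423789001/4398046511104 → NEW=0, ERR=-37271423789001/4398046511104
(3,6): OLD=-35145742311383/70368744177664 → NEW=0, ERR=-35145742311383/70368744177664
(4,0): OLD=309078638563/2147483648 → NEW=255, ERR=-238529691677/2147483648
(4,1): OLD=-917160884857/34359738368 → NEW=0, ERR=-917160884857/34359738368
(4,2): OLD=78047965027657/549755813888 → NEW=255, ERR=-62139767513783/549755813888
(4,3): OLD=23393365751283/4398046511104 → NEW=0, ERR=23393365751283/4398046511104
(4,4): OLD=3036358900331305/35184372088832 → NEW=0, ERR=3036358900331305/35184372088832
(4,5): OLD=77209034526729321/1125899906842624 → NEW=0, ERR=77209034526729321/1125899906842624
(4,6): OLD=2473665136836264623/18014398509481984 → NEW=255, ERR=-2120006483081641297/18014398509481984
(5,0): OLD=34790990841733/549755813888 → NEW=0, ERR=34790990841733/549755813888
(5,1): OLD=260407743501527/4398046511104 → NEW=0, ERR=260407743501527/4398046511104
(5,2): OLD=7807797828584785/35184372088832 → NEW=255, ERR=-1164217054067375/35184372088832
(5,3): OLD=5433097880190837/281474976710656 → NEW=0, ERR=5433097880190837/281474976710656
(5,4): OLD=5271073206224472743/18014398509481984 → NEW=255, ERR=677401586306566823/18014398509481984
(5,5): OLD=22368000289169195703/144115188075855872 → NEW=255, ERR=-14381372670174051657/144115188075855872
(5,6): OLD=50385503307879346905/2305843009213693952 → NEW=0, ERR=50385503307879346905/2305843009213693952
(6,0): OLD=9843055979539277/70368744177664 → NEW=255, ERR=-8100973785765043/70368744177664
(6,1): OLD=64050639005783217/1125899906842624 → NEW=0, ERR=64050639005783217/1125899906842624
(6,2): OLD=3060072280691717107/18014398509481984 → NEW=255, ERR=-1533599339226188813/18014398509481984
(6,3): OLD=6740169516694953965/144115188075855872 → NEW=0, ERR=6740169516694953965/144115188075855872
(6,4): OLD=6256972404719845239/288230376151711744 → NEW=0, ERR=6256972404719845239/288230376151711744
(6,5): OLD=4824193823544454866755/36893488147419103232 → NEW=255, ERR=-4583645654047416457405/36893488147419103232
(6,6): OLD=-6943886682200487301723/590295810358705651712 → NEW=0, ERR=-6943886682200487301723/590295810358705651712
Output grid:
  Row 0: ....#..  (6 black, running=6)
  Row 1: ..##.##  (3 black, running=9)
  Row 2: ##.###.  (2 black, running=11)
  Row 3: ..#.#..  (5 black, running=16)
  Row 4: #.#...#  (4 black, running=20)
  Row 5: ..#.##.  (4 black, running=24)
  Row 6: #.#..#.  (4 black, running=28)

Answer: 28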